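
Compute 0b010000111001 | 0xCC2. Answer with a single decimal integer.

3323

a = 010000111001
0xCC2 = 110011000010
 OR → 110011111011 = 3323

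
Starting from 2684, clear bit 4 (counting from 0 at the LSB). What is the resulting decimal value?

x = 101001111100
bit 4 is currently 1; clear it via x & ~(1 << 4) = x & ~16
→ 101001101100 = 2668

2668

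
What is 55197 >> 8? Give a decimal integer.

55197 = 1101011110011101
shift right by 8 → 0000000011010111 = 215
(equivalently, floor(55197 / 256))

215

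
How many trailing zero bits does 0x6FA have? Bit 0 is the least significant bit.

0x6FA = 11011111010
Trailing zeros: 1, so the lowest set bit is bit 1 (value 2).

1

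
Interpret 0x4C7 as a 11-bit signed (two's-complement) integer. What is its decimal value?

-825

pattern = 10011000111 (MSB is 1 ⇒ negative)
Invert: 01100111000, add 1 → 01100111001 = 825, so the value is -825.
(Equivalently: 1223 - 2^11 = 1223 - 2048 = -825.)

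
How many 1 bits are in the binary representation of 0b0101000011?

4

n = 101000011
Count the 1s: 1 + 1 + 1 + 1 = 4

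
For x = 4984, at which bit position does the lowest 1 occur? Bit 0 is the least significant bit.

4984 = 1001101111000
Trailing zeros: 3, so the lowest set bit is bit 3 (value 8).

3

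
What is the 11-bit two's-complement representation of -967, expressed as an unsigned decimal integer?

967 in 11 bits: 01111000111
Invert: 10000111000
Add 1:  10000111001 = 1081
(Check: 2^11 - 967 = 2048 - 967 = 1081.)

1081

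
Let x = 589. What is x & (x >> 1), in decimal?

4

x = 1001001101 = 589
x>>1 = 0100100110
AND  = 0000000100 = 4
(x & (x >> 1) has a 1 wherever x has two consecutive 1 bits.)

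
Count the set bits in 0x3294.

0x3294 = 11001010010100
Count the 1s: 1 + 1 + 1 + 1 + 1 + 1 = 6

6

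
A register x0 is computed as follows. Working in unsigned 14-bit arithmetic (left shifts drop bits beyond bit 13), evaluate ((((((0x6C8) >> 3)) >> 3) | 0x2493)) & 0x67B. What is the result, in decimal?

1051

0x6C8 = 00011011001000
→ >> 3 → 00000011011001 = 217
→ >> 3 → 00000000011011 = 27
0x2493 = 10010010010011
→ | → 10010010011011 = 9371
0x67B = 00011001111011
→ & → 00010000011011 = 1051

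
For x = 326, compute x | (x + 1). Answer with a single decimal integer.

327

x = 101000110 = 326
x + 1 = 101000111
OR    = 101000111 = 327
(x | (x + 1) sets the lowest cleared bit.)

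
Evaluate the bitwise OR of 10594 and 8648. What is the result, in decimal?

10594 = 10100101100010
8648 = 10000111001000
 OR → 10100111101010 = 10730

10730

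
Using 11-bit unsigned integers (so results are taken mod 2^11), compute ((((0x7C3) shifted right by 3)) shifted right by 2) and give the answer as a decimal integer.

0x7C3 = 11111000011
→ shifted right by 3 → 00011111000 = 248
→ shifted right by 2 → 00000111110 = 62

62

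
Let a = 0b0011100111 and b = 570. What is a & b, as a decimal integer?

34

a = 0011100111
570 = 1000111010
AND → 0000100010 = 34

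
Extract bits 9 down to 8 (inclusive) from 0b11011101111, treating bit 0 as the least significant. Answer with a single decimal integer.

2

v = 11011101111
Shift right by 8: 110
Mask low 2 bits: 10 = 2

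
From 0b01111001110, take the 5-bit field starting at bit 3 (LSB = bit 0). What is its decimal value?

25

v = 01111001110
Shift right by 3: 01111001
Mask low 5 bits: 11001 = 25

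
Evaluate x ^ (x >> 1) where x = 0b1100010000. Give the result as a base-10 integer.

x = 1100010000 = 784
x>>1 = 0110001000
XOR  = 1010011000 = 664
(x ^ (x >> 1) gives the standard binary-reflected Gray code of x.)

664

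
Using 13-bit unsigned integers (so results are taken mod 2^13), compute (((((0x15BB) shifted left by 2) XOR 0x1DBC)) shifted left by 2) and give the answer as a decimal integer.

3392

0x15BB = 1010110111011
→ shifted left by 2 (mod 2^13) → 1011011101100 = 5868
0x1DBC = 1110110111100
→ XOR → 0101101010000 = 2896
→ shifted left by 2 (mod 2^13) → 0110101000000 = 3392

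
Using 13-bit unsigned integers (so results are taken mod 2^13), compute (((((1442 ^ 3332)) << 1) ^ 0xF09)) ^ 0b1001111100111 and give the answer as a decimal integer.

3490

1442 = 0010110100010
3332 = 0110100000100
→ ^ → 0100010100110 = 2214
→ << 1 (mod 2^13) → 1000101001100 = 4428
0xF09 = 0111100001001
→ ^ → 1111001000101 = 7749
0b1001111100111 = 1001111100111
→ ^ → 0110110100010 = 3490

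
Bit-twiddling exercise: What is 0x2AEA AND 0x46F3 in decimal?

738

0x2AEA = 010101011101010
0x46F3 = 100011011110011
AND → 000001011100010 = 738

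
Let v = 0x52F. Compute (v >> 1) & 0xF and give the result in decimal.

7

v = 010100101111
Shift right by 1: 01010010111
Mask low 4 bits: 0111 = 7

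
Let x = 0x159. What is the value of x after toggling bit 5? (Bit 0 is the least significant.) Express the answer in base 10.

x = 101011001
bit 5 is currently 0; toggle it via x ^ (1 << 5) = x ^ 32
→ 101111001 = 377

377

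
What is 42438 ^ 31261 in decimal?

42438 = 1010010111000110
31261 = 0111101000011101
XOR → 1101111111011011 = 57307

57307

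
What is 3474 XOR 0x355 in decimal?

3783

3474 = 110110010010
0x355 = 001101010101
XOR → 111011000111 = 3783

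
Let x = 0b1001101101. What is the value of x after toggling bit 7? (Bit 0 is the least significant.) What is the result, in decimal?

749

x = 1001101101
bit 7 is currently 0; toggle it via x ^ (1 << 7) = x ^ 128
→ 1011101101 = 749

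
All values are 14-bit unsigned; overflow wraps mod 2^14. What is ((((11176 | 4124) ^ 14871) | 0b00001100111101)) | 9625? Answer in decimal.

11176 = 10101110101000
4124 = 01000000011100
→ | → 11101110111100 = 15292
14871 = 11101000010111
→ ^ → 00000110101011 = 427
0b00001100111101 = 00001100111101
→ | → 00001110111111 = 959
9625 = 10010110011001
→ | → 10011110111111 = 10175

10175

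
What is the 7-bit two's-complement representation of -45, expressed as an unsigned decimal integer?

45 in 7 bits: 0101101
Invert: 1010010
Add 1:  1010011 = 83
(Check: 2^7 - 45 = 128 - 45 = 83.)

83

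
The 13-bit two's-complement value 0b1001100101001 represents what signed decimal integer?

pattern = 1001100101001 (MSB is 1 ⇒ negative)
Invert: 0110011010110, add 1 → 0110011010111 = 3287, so the value is -3287.
(Equivalently: 4905 - 2^13 = 4905 - 8192 = -3287.)

-3287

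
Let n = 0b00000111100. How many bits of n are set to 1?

4

n = 111100
Count the 1s: 1 + 1 + 1 + 1 = 4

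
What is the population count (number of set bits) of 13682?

8

13682 = 11010101110010
Count the 1s: 1 + 1 + 1 + 1 + 1 + 1 + 1 + 1 = 8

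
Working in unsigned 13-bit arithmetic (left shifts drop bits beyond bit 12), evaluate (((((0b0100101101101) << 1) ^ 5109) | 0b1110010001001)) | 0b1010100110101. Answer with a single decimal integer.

7615

0b0100101101101 = 0100101101101
→ << 1 (mod 2^13) → 1001011011010 = 4826
5109 = 1001111110101
→ ^ → 0000100101111 = 303
0b1110010001001 = 1110010001001
→ | → 1110110101111 = 7599
0b1010100110101 = 1010100110101
→ | → 1110110111111 = 7615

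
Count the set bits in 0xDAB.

0xDAB = 110110101011
Count the 1s: 1 + 1 + 1 + 1 + 1 + 1 + 1 + 1 = 8

8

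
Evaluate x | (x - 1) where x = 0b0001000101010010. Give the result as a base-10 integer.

4435

x = 1000101010010 = 4434
x - 1 = 1000101010001
OR    = 1000101010011 = 4435
(x | (x - 1) sets all bits below the lowest set bit.)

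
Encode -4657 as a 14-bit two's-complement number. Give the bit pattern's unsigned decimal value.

11727

4657 in 14 bits: 01001000110001
Invert: 10110111001110
Add 1:  10110111001111 = 11727
(Check: 2^14 - 4657 = 16384 - 4657 = 11727.)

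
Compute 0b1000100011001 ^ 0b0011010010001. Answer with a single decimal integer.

a = 1000100011001
b = 0011010010001
XOR → 1011110001000 = 6024

6024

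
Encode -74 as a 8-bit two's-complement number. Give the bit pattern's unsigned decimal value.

182

74 in 8 bits: 01001010
Invert: 10110101
Add 1:  10110110 = 182
(Check: 2^8 - 74 = 256 - 74 = 182.)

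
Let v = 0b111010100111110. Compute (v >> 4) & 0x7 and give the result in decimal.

3

v = 111010100111110
Shift right by 4: 11101010011
Mask low 3 bits: 011 = 3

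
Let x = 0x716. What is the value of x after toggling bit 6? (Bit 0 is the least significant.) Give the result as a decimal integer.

x = 11100010110
bit 6 is currently 0; toggle it via x ^ (1 << 6) = x ^ 64
→ 11101010110 = 1878

1878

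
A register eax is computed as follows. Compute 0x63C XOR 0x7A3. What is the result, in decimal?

415

0x63C = 11000111100
0x7A3 = 11110100011
XOR → 00110011111 = 415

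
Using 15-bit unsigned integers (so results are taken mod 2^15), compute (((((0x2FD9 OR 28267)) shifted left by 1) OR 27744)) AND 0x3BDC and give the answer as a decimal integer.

0x2FD9 = 010111111011001
28267 = 110111001101011
→ OR → 110111111111011 = 28667
→ shifted left by 1 (mod 2^15) → 101111111110110 = 24566
27744 = 110110001100000
→ OR → 111111111110110 = 32758
0x3BDC = 011101111011100
→ AND → 011101111010100 = 15316

15316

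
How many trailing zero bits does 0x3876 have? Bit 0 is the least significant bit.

0x3876 = 11100001110110
Trailing zeros: 1, so the lowest set bit is bit 1 (value 2).

1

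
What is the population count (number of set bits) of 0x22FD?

0x22FD = 10001011111101
Count the 1s: 1 + 1 + 1 + 1 + 1 + 1 + 1 + 1 + 1 = 9

9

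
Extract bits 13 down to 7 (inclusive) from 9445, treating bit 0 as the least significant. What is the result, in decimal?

73

v = 10010011100101
Shift right by 7: 1001001
Mask low 7 bits: 1001001 = 73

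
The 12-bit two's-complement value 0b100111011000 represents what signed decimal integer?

-1576

pattern = 100111011000 (MSB is 1 ⇒ negative)
Invert: 011000100111, add 1 → 011000101000 = 1576, so the value is -1576.
(Equivalently: 2520 - 2^12 = 2520 - 4096 = -1576.)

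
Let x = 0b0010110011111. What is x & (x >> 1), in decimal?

143

x = 10110011111 = 1439
x>>1 = 01011001111
AND  = 00010001111 = 143
(x & (x >> 1) has a 1 wherever x has two consecutive 1 bits.)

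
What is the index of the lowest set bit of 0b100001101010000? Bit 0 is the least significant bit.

4

0b100001101010000 = 100001101010000
Trailing zeros: 4, so the lowest set bit is bit 4 (value 16).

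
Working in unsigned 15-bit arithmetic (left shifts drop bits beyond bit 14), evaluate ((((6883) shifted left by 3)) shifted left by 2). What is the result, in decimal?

23648

6883 = 001101011100011
→ shifted left by 3 (mod 2^15) → 101011100011000 = 22296
→ shifted left by 2 (mod 2^15) → 101110001100000 = 23648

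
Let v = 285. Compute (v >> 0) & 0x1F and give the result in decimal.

v = 00100011101
Shift right by 0: 00100011101
Mask low 5 bits: 11101 = 29

29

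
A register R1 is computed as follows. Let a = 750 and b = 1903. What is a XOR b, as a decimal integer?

750 = 01011101110
1903 = 11101101111
XOR → 10110000001 = 1409

1409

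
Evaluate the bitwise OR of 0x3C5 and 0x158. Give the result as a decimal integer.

989

0x3C5 = 1111000101
0x158 = 0101011000
 OR → 1111011101 = 989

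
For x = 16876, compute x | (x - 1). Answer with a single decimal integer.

16879

x = 100000111101100 = 16876
x - 1 = 100000111101011
OR    = 100000111101111 = 16879
(x | (x - 1) sets all bits below the lowest set bit.)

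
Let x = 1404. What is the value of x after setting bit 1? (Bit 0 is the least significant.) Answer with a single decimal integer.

1406

x = 010101111100
bit 1 is currently 0; set it via x | (1 << 1) = x | 2
→ 010101111110 = 1406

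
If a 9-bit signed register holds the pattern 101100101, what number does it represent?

-155

pattern = 101100101 (MSB is 1 ⇒ negative)
Invert: 010011010, add 1 → 010011011 = 155, so the value is -155.
(Equivalently: 357 - 2^9 = 357 - 512 = -155.)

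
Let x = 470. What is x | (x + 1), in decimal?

471

x = 111010110 = 470
x + 1 = 111010111
OR    = 111010111 = 471
(x | (x + 1) sets the lowest cleared bit.)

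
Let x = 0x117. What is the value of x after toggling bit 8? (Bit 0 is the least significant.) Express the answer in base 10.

23

x = 00100010111
bit 8 is currently 1; toggle it via x ^ (1 << 8) = x ^ 256
→ 00000010111 = 23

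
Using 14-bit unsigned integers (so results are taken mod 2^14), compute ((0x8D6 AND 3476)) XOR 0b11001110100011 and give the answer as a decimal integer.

0x8D6 = 00100011010110
3476 = 00110110010100
→ AND → 00100010010100 = 2196
0b11001110100011 = 11001110100011
→ XOR → 11101100110111 = 15159

15159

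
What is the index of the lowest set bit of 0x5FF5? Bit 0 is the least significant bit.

0x5FF5 = 101111111110101
Trailing zeros: 0, so the lowest set bit is bit 0 (value 1).

0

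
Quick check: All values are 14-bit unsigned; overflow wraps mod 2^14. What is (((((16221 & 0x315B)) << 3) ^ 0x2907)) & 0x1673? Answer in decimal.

579

16221 = 11111101011101
0x315B = 11000101011011
→ & → 11000101011001 = 12633
→ << 3 (mod 2^14) → 00101011001000 = 2760
0x2907 = 10100100000111
→ ^ → 10001111001111 = 9167
0x1673 = 01011001110011
→ & → 00001001000011 = 579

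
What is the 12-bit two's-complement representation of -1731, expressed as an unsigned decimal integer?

1731 in 12 bits: 011011000011
Invert: 100100111100
Add 1:  100100111101 = 2365
(Check: 2^12 - 1731 = 4096 - 1731 = 2365.)

2365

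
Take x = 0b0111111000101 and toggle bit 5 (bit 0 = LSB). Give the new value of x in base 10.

x = 0111111000101
bit 5 is currently 0; toggle it via x ^ (1 << 5) = x ^ 32
→ 0111111100101 = 4069

4069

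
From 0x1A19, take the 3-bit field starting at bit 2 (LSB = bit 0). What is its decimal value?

6

v = 01101000011001
Shift right by 2: 011010000110
Mask low 3 bits: 110 = 6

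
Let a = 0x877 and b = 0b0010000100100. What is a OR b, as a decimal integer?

0x877 = 100001110111
b = 010000100100
 OR → 110001110111 = 3191

3191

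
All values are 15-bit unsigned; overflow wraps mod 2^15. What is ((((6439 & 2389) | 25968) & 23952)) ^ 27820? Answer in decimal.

8636

6439 = 001100100100111
2389 = 000100101010101
→ & → 000100100000101 = 2309
25968 = 110010101110000
→ | → 110110101110101 = 28021
23952 = 101110110010000
→ & → 100110100010000 = 19728
27820 = 110110010101100
→ ^ → 010000110111100 = 8636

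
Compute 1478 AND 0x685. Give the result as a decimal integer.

1156

1478 = 10111000110
0x685 = 11010000101
AND → 10010000100 = 1156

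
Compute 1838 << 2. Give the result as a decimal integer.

1838 = 0011100101110
shift left by 2 → 1110010111000 = 7352
(equivalently, 1838 × 2^2 = 1838 × 4)

7352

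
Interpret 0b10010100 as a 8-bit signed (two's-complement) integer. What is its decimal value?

-108

pattern = 10010100 (MSB is 1 ⇒ negative)
Invert: 01101011, add 1 → 01101100 = 108, so the value is -108.
(Equivalently: 148 - 2^8 = 148 - 256 = -108.)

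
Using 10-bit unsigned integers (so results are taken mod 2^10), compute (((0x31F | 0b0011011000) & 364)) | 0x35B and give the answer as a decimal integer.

0x31F = 1100011111
0b0011011000 = 0011011000
→ | → 1111011111 = 991
364 = 0101101100
→ & → 0101001100 = 332
0x35B = 1101011011
→ | → 1101011111 = 863

863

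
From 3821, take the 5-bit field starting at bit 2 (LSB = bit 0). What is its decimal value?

27

v = 111011101101
Shift right by 2: 1110111011
Mask low 5 bits: 11011 = 27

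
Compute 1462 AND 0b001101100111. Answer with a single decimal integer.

1462 = 10110110110
b = 01101100111
AND → 00100100110 = 294

294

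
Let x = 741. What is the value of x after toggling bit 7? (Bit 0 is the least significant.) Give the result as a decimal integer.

x = 01011100101
bit 7 is currently 1; toggle it via x ^ (1 << 7) = x ^ 128
→ 01001100101 = 613

613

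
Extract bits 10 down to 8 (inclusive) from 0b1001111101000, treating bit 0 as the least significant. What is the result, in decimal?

v = 1001111101000
Shift right by 8: 10011
Mask low 3 bits: 011 = 3

3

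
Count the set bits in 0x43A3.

7

0x43A3 = 100001110100011
Count the 1s: 1 + 1 + 1 + 1 + 1 + 1 + 1 = 7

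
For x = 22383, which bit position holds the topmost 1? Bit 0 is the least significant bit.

14

22383 = 101011101101111
The topmost 1 is at position 14 (since 2^14 = 16384 ≤ 22383 < 32768).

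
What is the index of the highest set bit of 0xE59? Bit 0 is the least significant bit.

11

0xE59 = 111001011001
The topmost 1 is at position 11 (since 2^11 = 2048 ≤ 3673 < 4096).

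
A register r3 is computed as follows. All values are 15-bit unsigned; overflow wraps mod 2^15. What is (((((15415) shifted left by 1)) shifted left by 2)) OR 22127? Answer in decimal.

15415 = 011110000110111
→ shifted left by 1 (mod 2^15) → 111100001101110 = 30830
→ shifted left by 2 (mod 2^15) → 110000110111000 = 25016
22127 = 101011001101111
→ OR → 111011111111111 = 30719

30719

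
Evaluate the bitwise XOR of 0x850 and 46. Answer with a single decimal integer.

2174

0x850 = 100001010000
46 = 000000101110
XOR → 100001111110 = 2174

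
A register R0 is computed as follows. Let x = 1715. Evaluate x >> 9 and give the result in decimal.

1715 = 11010110011
shift right by 9 → 00000000011 = 3
(equivalently, floor(1715 / 512))

3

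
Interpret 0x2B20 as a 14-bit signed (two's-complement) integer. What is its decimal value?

-5344

pattern = 10101100100000 (MSB is 1 ⇒ negative)
Invert: 01010011011111, add 1 → 01010011100000 = 5344, so the value is -5344.
(Equivalently: 11040 - 2^14 = 11040 - 16384 = -5344.)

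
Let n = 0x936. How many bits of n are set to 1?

6

0x936 = 100100110110
Count the 1s: 1 + 1 + 1 + 1 + 1 + 1 = 6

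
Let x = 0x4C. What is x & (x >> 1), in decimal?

4

x = 1001100 = 76
x>>1 = 0100110
AND  = 0000100 = 4
(x & (x >> 1) has a 1 wherever x has two consecutive 1 bits.)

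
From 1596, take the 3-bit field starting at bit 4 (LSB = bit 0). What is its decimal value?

3

v = 11000111100
Shift right by 4: 1100011
Mask low 3 bits: 011 = 3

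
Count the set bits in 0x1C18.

0x1C18 = 1110000011000
Count the 1s: 1 + 1 + 1 + 1 + 1 = 5

5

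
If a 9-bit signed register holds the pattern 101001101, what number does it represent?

pattern = 101001101 (MSB is 1 ⇒ negative)
Invert: 010110010, add 1 → 010110011 = 179, so the value is -179.
(Equivalently: 333 - 2^9 = 333 - 512 = -179.)

-179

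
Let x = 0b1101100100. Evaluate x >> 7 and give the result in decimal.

x = 1101100100
shift right by 7 → 0000000110 = 6
(equivalently, floor(868 / 128))

6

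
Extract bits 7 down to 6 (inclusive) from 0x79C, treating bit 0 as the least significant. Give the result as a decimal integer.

v = 11110011100
Shift right by 6: 11110
Mask low 2 bits: 10 = 2

2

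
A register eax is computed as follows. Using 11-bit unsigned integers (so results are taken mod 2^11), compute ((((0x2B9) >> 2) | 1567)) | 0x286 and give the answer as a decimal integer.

0x2B9 = 01010111001
→ >> 2 → 00010101110 = 174
1567 = 11000011111
→ | → 11010111111 = 1727
0x286 = 01010000110
→ | → 11010111111 = 1727

1727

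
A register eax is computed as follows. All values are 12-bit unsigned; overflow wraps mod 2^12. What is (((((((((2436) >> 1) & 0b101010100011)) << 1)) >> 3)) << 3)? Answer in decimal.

2436 = 100110000100
→ >> 1 → 010011000010 = 1218
0b101010100011 = 101010100011
→ & → 000010000010 = 130
→ << 1 (mod 2^12) → 000100000100 = 260
→ >> 3 → 000000100000 = 32
→ << 3 (mod 2^12) → 000100000000 = 256

256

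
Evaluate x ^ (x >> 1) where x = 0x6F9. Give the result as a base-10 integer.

1413

x = 11011111001 = 1785
x>>1 = 01101111100
XOR  = 10110000101 = 1413
(x ^ (x >> 1) gives the standard binary-reflected Gray code of x.)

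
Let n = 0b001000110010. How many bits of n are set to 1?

n = 1000110010
Count the 1s: 1 + 1 + 1 + 1 = 4

4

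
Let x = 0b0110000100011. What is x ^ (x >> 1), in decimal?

2610

x = 110000100011 = 3107
x>>1 = 011000010001
XOR  = 101000110010 = 2610
(x ^ (x >> 1) gives the standard binary-reflected Gray code of x.)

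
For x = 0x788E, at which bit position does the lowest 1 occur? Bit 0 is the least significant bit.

1

0x788E = 111100010001110
Trailing zeros: 1, so the lowest set bit is bit 1 (value 2).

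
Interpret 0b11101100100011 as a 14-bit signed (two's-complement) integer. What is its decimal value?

pattern = 11101100100011 (MSB is 1 ⇒ negative)
Invert: 00010011011100, add 1 → 00010011011101 = 1245, so the value is -1245.
(Equivalently: 15139 - 2^14 = 15139 - 16384 = -1245.)

-1245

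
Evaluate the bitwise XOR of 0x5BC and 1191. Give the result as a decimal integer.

283

0x5BC = 10110111100
1191 = 10010100111
XOR → 00100011011 = 283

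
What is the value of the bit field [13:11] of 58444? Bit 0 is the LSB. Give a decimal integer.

v = 1110010001001100
Shift right by 11: 11100
Mask low 3 bits: 100 = 4

4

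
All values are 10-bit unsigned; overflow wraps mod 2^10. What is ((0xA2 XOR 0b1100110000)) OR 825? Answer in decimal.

0xA2 = 0010100010
0b1100110000 = 1100110000
→ XOR → 1110010010 = 914
825 = 1100111001
→ OR → 1110111011 = 955

955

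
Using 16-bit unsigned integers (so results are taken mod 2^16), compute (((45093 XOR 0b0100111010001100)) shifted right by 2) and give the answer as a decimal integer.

45093 = 1011000000100101
0b0100111010001100 = 0100111010001100
→ XOR → 1111111010101001 = 65193
→ shifted right by 2 → 0011111110101010 = 16298

16298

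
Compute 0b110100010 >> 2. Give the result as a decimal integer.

104

x = 110100010
shift right by 2 → 001101000 = 104
(equivalently, floor(418 / 4))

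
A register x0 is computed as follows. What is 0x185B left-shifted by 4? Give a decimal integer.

0x185B = 00001100001011011
shift left by 4 → 11000010110110000 = 99760
(equivalently, 6235 × 2^4 = 6235 × 16)

99760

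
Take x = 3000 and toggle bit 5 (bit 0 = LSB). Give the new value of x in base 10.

2968

x = 000101110111000
bit 5 is currently 1; toggle it via x ^ (1 << 5) = x ^ 32
→ 000101110011000 = 2968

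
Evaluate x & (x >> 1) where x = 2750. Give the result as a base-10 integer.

x = 101010111110 = 2750
x>>1 = 010101011111
AND  = 000000011110 = 30
(x & (x >> 1) has a 1 wherever x has two consecutive 1 bits.)

30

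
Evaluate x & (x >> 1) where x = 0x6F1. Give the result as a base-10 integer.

x = 11011110001 = 1777
x>>1 = 01101111000
AND  = 01001110000 = 624
(x & (x >> 1) has a 1 wherever x has two consecutive 1 bits.)

624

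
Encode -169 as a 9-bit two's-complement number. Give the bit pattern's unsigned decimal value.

169 in 9 bits: 010101001
Invert: 101010110
Add 1:  101010111 = 343
(Check: 2^9 - 169 = 512 - 169 = 343.)

343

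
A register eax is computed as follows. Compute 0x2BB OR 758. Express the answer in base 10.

0x2BB = 1010111011
758 = 1011110110
 OR → 1011111111 = 767

767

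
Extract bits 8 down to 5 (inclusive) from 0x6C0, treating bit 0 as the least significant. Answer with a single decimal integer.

v = 00011011000000
Shift right by 5: 000110110
Mask low 4 bits: 0110 = 6

6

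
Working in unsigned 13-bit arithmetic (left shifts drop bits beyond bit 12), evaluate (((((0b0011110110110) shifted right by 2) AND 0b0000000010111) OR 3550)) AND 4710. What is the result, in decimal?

0b0011110110110 = 0011110110110
→ shifted right by 2 → 0000111101101 = 493
0b0000000010111 = 0000000010111
→ AND → 0000000000101 = 5
3550 = 0110111011110
→ OR → 0110111011111 = 3551
4710 = 1001001100110
→ AND → 0000001000110 = 70

70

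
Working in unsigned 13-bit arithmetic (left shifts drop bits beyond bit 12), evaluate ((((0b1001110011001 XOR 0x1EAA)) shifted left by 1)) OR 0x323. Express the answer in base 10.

0b1001110011001 = 1001110011001
0x1EAA = 1111010101010
→ XOR → 0110100110011 = 3379
→ shifted left by 1 (mod 2^13) → 1101001100110 = 6758
0x323 = 0001100100011
→ OR → 1101101100111 = 7015

7015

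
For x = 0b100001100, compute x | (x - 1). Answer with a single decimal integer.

x = 100001100 = 268
x - 1 = 100001011
OR    = 100001111 = 271
(x | (x - 1) sets all bits below the lowest set bit.)

271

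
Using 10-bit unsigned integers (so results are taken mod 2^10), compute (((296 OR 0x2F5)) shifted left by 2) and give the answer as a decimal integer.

1012

296 = 0100101000
0x2F5 = 1011110101
→ OR → 1111111101 = 1021
→ shifted left by 2 (mod 2^10) → 1111110100 = 1012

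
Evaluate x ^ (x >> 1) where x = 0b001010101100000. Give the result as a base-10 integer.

x = 1010101100000 = 5472
x>>1 = 0101010110000
XOR  = 1111111010000 = 8144
(x ^ (x >> 1) gives the standard binary-reflected Gray code of x.)

8144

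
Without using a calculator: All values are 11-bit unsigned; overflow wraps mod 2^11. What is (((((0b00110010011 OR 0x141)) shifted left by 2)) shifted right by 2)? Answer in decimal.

0b00110010011 = 00110010011
0x141 = 00101000001
→ OR → 00111010011 = 467
→ shifted left by 2 (mod 2^11) → 11101001100 = 1868
→ shifted right by 2 → 00111010011 = 467

467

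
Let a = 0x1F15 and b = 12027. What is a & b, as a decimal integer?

0x1F15 = 01111100010101
12027 = 10111011111011
AND → 00111000010001 = 3601

3601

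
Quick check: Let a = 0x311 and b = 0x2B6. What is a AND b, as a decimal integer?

0x311 = 1100010001
0x2B6 = 1010110110
AND → 1000010000 = 528

528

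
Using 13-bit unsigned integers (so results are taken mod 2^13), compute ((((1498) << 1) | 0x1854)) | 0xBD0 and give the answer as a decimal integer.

7156

1498 = 0010111011010
→ << 1 (mod 2^13) → 0101110110100 = 2996
0x1854 = 1100001010100
→ | → 1101111110100 = 7156
0xBD0 = 0101111010000
→ | → 1101111110100 = 7156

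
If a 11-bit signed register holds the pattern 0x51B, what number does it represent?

-741

pattern = 10100011011 (MSB is 1 ⇒ negative)
Invert: 01011100100, add 1 → 01011100101 = 741, so the value is -741.
(Equivalently: 1307 - 2^11 = 1307 - 2048 = -741.)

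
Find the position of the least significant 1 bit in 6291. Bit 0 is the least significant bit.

0

6291 = 1100010010011
Trailing zeros: 0, so the lowest set bit is bit 0 (value 1).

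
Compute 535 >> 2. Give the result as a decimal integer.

535 = 1000010111
shift right by 2 → 0010000101 = 133
(equivalently, floor(535 / 4))

133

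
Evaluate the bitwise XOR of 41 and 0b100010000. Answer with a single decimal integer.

313

41 = 000101001
b = 100010000
XOR → 100111001 = 313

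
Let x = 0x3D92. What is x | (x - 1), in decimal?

x = 11110110010010 = 15762
x - 1 = 11110110010001
OR    = 11110110010011 = 15763
(x | (x - 1) sets all bits below the lowest set bit.)

15763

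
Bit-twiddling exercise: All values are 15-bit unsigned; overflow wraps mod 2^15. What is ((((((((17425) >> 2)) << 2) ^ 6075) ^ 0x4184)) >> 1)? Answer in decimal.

2327

17425 = 100010000010001
→ >> 2 → 001000100000100 = 4356
→ << 2 (mod 2^15) → 100010000010000 = 17424
6075 = 001011110111011
→ ^ → 101001110101011 = 21419
0x4184 = 100000110000100
→ ^ → 001001000101111 = 4655
→ >> 1 → 000100100010111 = 2327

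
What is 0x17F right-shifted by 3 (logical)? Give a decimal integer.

0x17F = 101111111
shift right by 3 → 000101111 = 47
(equivalently, floor(383 / 8))

47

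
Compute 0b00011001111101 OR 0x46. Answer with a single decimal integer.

a = 11001111101
0x46 = 00001000110
 OR → 11001111111 = 1663

1663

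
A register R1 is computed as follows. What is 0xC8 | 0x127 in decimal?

495

0xC8 = 011001000
0x127 = 100100111
 OR → 111101111 = 495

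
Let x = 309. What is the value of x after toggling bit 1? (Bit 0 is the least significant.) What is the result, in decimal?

311

x = 100110101
bit 1 is currently 0; toggle it via x ^ (1 << 1) = x ^ 2
→ 100110111 = 311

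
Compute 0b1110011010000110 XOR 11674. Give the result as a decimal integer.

a = 1110011010000110
11674 = 0010110110011010
XOR → 1100101100011100 = 51996

51996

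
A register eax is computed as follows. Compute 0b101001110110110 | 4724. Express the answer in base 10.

21494

a = 101001110110110
4724 = 001001001110100
 OR → 101001111110110 = 21494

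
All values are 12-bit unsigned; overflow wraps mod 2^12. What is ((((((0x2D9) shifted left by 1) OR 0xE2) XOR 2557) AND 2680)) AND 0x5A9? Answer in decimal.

8

0x2D9 = 001011011001
→ shifted left by 1 (mod 2^12) → 010110110010 = 1458
0xE2 = 000011100010
→ OR → 010111110010 = 1522
2557 = 100111111101
→ XOR → 110000001111 = 3087
2680 = 101001111000
→ AND → 100000001000 = 2056
0x5A9 = 010110101001
→ AND → 000000001000 = 8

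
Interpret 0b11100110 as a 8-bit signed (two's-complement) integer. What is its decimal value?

-26

pattern = 11100110 (MSB is 1 ⇒ negative)
Invert: 00011001, add 1 → 00011010 = 26, so the value is -26.
(Equivalently: 230 - 2^8 = 230 - 256 = -26.)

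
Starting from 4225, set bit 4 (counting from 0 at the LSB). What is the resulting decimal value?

4241

x = 1000010000001
bit 4 is currently 0; set it via x | (1 << 4) = x | 16
→ 1000010010001 = 4241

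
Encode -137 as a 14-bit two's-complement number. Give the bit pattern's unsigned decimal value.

16247

137 in 14 bits: 00000010001001
Invert: 11111101110110
Add 1:  11111101110111 = 16247
(Check: 2^14 - 137 = 16384 - 137 = 16247.)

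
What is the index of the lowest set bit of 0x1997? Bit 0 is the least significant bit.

0

0x1997 = 1100110010111
Trailing zeros: 0, so the lowest set bit is bit 0 (value 1).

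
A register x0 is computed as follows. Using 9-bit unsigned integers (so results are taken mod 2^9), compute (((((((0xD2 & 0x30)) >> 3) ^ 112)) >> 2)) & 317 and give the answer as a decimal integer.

0xD2 = 011010010
0x30 = 000110000
→ & → 000010000 = 16
→ >> 3 → 000000010 = 2
112 = 001110000
→ ^ → 001110010 = 114
→ >> 2 → 000011100 = 28
317 = 100111101
→ & → 000011100 = 28

28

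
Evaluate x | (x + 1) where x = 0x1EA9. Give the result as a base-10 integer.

7851

x = 1111010101001 = 7849
x + 1 = 1111010101010
OR    = 1111010101011 = 7851
(x | (x + 1) sets the lowest cleared bit.)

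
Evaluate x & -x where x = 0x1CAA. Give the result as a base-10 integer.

2

x = 1110010101010 = 7338
-x (two's complement) = …0001101010110
AND   = 0000000000010 = 2
(x & -x isolates the lowest set bit of x.)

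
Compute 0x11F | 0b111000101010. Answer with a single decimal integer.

0x11F = 000100011111
b = 111000101010
 OR → 111100111111 = 3903

3903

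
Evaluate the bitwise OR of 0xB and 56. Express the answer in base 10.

0xB = 001011
56 = 111000
 OR → 111011 = 59

59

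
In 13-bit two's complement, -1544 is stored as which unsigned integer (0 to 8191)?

6648

1544 in 13 bits: 0011000001000
Invert: 1100111110111
Add 1:  1100111111000 = 6648
(Check: 2^13 - 1544 = 8192 - 1544 = 6648.)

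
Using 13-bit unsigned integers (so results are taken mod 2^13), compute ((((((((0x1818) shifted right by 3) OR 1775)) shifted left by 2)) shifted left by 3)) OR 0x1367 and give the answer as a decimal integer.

8167

0x1818 = 1100000011000
→ shifted right by 3 → 0001100000011 = 771
1775 = 0011011101111
→ OR → 0011111101111 = 2031
→ shifted left by 2 (mod 2^13) → 1111110111100 = 8124
→ shifted left by 3 (mod 2^13) → 1110111100000 = 7648
0x1367 = 1001101100111
→ OR → 1111111100111 = 8167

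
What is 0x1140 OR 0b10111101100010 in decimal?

0x1140 = 01000101000000
b = 10111101100010
 OR → 11111101100010 = 16226

16226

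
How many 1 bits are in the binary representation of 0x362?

0x362 = 1101100010
Count the 1s: 1 + 1 + 1 + 1 + 1 = 5

5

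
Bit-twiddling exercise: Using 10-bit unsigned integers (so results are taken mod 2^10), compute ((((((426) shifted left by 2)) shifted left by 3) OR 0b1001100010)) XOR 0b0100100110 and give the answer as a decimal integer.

580

426 = 0110101010
→ shifted left by 2 (mod 2^10) → 1010101000 = 680
→ shifted left by 3 (mod 2^10) → 0101000000 = 320
0b1001100010 = 1001100010
→ OR → 1101100010 = 866
0b0100100110 = 0100100110
→ XOR → 1001000100 = 580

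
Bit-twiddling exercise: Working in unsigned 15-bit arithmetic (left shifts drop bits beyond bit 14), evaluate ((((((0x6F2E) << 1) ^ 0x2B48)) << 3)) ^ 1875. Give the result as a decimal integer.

0x6F2E = 110111100101110
→ << 1 (mod 2^15) → 101111001011100 = 24156
0x2B48 = 010101101001000
→ ^ → 111010100010100 = 29972
→ << 3 (mod 2^15) → 010100010100000 = 10400
1875 = 000011101010011
→ ^ → 010111111110011 = 12275

12275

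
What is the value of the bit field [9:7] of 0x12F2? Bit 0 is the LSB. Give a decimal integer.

v = 001001011110010
Shift right by 7: 00100101
Mask low 3 bits: 101 = 5

5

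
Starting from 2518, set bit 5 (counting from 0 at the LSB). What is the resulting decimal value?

x = 0100111010110
bit 5 is currently 0; set it via x | (1 << 5) = x | 32
→ 0100111110110 = 2550

2550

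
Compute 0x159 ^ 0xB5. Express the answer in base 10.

0x159 = 101011001
0xB5 = 010110101
XOR → 111101100 = 492

492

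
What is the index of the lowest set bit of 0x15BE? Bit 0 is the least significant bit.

1

0x15BE = 1010110111110
Trailing zeros: 1, so the lowest set bit is bit 1 (value 2).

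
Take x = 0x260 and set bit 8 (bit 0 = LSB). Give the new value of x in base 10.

864

x = 001001100000
bit 8 is currently 0; set it via x | (1 << 8) = x | 256
→ 001101100000 = 864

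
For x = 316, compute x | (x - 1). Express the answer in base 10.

x = 100111100 = 316
x - 1 = 100111011
OR    = 100111111 = 319
(x | (x - 1) sets all bits below the lowest set bit.)

319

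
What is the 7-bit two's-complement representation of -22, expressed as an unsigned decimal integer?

106

22 in 7 bits: 0010110
Invert: 1101001
Add 1:  1101010 = 106
(Check: 2^7 - 22 = 128 - 22 = 106.)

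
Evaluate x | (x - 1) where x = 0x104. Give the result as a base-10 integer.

x = 100000100 = 260
x - 1 = 100000011
OR    = 100000111 = 263
(x | (x - 1) sets all bits below the lowest set bit.)

263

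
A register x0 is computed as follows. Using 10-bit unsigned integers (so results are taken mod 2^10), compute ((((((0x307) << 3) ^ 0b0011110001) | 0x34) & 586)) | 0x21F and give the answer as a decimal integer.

607

0x307 = 1100000111
→ << 3 (mod 2^10) → 0000111000 = 56
0b0011110001 = 0011110001
→ ^ → 0011001001 = 201
0x34 = 0000110100
→ | → 0011111101 = 253
586 = 1001001010
→ & → 0001001000 = 72
0x21F = 1000011111
→ | → 1001011111 = 607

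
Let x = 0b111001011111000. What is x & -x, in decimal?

8

x = 111001011111000 = 29432
-x (two's complement) = …000110100001000
AND   = 000000000001000 = 8
(x & -x isolates the lowest set bit of x.)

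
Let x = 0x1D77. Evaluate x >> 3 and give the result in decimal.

942

0x1D77 = 1110101110111
shift right by 3 → 0001110101110 = 942
(equivalently, floor(7543 / 8))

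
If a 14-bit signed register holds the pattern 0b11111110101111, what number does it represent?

pattern = 11111110101111 (MSB is 1 ⇒ negative)
Invert: 00000001010000, add 1 → 00000001010001 = 81, so the value is -81.
(Equivalently: 16303 - 2^14 = 16303 - 16384 = -81.)

-81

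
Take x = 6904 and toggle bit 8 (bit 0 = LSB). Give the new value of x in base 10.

x = 1101011111000
bit 8 is currently 0; toggle it via x ^ (1 << 8) = x ^ 256
→ 1101111111000 = 7160

7160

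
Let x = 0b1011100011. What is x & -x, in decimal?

1

x = 1011100011 = 739
-x (two's complement) = …0100011101
AND   = 0000000001 = 1
(x & -x isolates the lowest set bit of x.)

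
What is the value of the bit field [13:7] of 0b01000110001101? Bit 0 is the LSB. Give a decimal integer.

v = 01000110001101
Shift right by 7: 0100011
Mask low 7 bits: 0100011 = 35

35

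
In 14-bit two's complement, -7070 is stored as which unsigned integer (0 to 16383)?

7070 in 14 bits: 01101110011110
Invert: 10010001100001
Add 1:  10010001100010 = 9314
(Check: 2^14 - 7070 = 16384 - 7070 = 9314.)

9314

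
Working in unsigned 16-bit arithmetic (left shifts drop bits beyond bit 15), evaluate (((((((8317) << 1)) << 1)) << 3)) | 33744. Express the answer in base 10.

8317 = 0010000001111101
→ << 1 (mod 2^16) → 0100000011111010 = 16634
→ << 1 (mod 2^16) → 1000000111110100 = 33268
→ << 3 (mod 2^16) → 0000111110100000 = 4000
33744 = 1000001111010000
→ | → 1000111111110000 = 36848

36848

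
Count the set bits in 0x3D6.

0x3D6 = 1111010110
Count the 1s: 1 + 1 + 1 + 1 + 1 + 1 + 1 = 7

7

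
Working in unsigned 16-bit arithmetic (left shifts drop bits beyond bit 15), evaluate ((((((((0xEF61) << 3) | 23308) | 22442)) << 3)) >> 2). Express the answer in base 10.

16220

0xEF61 = 1110111101100001
→ << 3 (mod 2^16) → 0111101100001000 = 31496
23308 = 0101101100001100
→ | → 0111101100001100 = 31500
22442 = 0101011110101010
→ | → 0111111110101110 = 32686
→ << 3 (mod 2^16) → 1111110101110000 = 64880
→ >> 2 → 0011111101011100 = 16220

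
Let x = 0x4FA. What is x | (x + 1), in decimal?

x = 10011111010 = 1274
x + 1 = 10011111011
OR    = 10011111011 = 1275
(x | (x + 1) sets the lowest cleared bit.)

1275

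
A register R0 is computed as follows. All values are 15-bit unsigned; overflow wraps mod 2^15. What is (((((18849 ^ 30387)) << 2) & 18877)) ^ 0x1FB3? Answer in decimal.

22459

18849 = 100100110100001
30387 = 111011010110011
→ ^ → 011111100010010 = 16146
→ << 2 (mod 2^15) → 111110001001000 = 31816
18877 = 100100110111101
→ & → 100100000001000 = 18440
0x1FB3 = 001111110110011
→ ^ → 101011110111011 = 22459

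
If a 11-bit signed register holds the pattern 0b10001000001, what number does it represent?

pattern = 10001000001 (MSB is 1 ⇒ negative)
Invert: 01110111110, add 1 → 01110111111 = 959, so the value is -959.
(Equivalently: 1089 - 2^11 = 1089 - 2048 = -959.)

-959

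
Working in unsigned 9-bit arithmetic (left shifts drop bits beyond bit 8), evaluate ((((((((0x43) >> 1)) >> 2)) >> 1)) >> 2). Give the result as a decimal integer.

0x43 = 001000011
→ >> 1 → 000100001 = 33
→ >> 2 → 000001000 = 8
→ >> 1 → 000000100 = 4
→ >> 2 → 000000001 = 1

1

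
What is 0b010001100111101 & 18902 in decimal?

276

a = 010001100111101
18902 = 100100111010110
AND → 000000100010100 = 276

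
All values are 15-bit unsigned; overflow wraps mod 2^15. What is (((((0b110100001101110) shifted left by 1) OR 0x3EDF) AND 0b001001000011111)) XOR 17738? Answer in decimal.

22357

0b110100001101110 = 110100001101110
→ shifted left by 1 (mod 2^15) → 101000011011100 = 20700
0x3EDF = 011111011011111
→ OR → 111111011011111 = 32479
0b001001000011111 = 001001000011111
→ AND → 001001000011111 = 4639
17738 = 100010101001010
→ XOR → 101011101010101 = 22357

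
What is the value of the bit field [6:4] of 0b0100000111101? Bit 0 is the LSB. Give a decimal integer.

v = 0100000111101
Shift right by 4: 010000011
Mask low 3 bits: 011 = 3

3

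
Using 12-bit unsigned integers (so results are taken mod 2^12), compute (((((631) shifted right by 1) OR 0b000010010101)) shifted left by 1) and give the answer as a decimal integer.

894

631 = 001001110111
→ shifted right by 1 → 000100111011 = 315
0b000010010101 = 000010010101
→ OR → 000110111111 = 447
→ shifted left by 1 (mod 2^12) → 001101111110 = 894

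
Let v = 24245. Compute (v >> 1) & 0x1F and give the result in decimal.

v = 101111010110101
Shift right by 1: 10111101011010
Mask low 5 bits: 11010 = 26

26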